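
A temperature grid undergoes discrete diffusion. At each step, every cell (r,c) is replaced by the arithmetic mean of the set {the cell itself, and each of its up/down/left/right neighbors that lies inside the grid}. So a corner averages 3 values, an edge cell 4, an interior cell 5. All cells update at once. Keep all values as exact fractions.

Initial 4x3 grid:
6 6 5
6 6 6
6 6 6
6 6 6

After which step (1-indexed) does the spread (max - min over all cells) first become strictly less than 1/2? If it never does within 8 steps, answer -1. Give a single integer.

Step 1: max=6, min=17/3, spread=1/3
  -> spread < 1/2 first at step 1
Step 2: max=6, min=103/18, spread=5/18
Step 3: max=6, min=1255/216, spread=41/216
Step 4: max=6, min=151303/25920, spread=4217/25920
Step 5: max=43121/7200, min=9122051/1555200, spread=38417/311040
Step 6: max=861403/144000, min=548671789/93312000, spread=1903471/18662400
Step 7: max=25804241/4320000, min=32991330911/5598720000, spread=18038617/223948800
Step 8: max=2319873241/388800000, min=1982271017149/335923200000, spread=883978523/13436928000

Answer: 1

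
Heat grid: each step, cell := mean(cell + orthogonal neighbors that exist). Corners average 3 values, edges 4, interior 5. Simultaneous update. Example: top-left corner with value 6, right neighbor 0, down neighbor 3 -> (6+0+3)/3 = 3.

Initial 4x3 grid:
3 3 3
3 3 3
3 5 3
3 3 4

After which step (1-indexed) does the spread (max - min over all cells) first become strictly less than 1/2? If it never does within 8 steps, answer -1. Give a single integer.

Step 1: max=15/4, min=3, spread=3/4
Step 2: max=65/18, min=3, spread=11/18
Step 3: max=50251/14400, min=613/200, spread=1223/2880
  -> spread < 1/2 first at step 3
Step 4: max=449191/129600, min=11191/3600, spread=9263/25920
Step 5: max=176851411/51840000, min=2266013/720000, spread=547939/2073600
Step 6: max=1584887101/466560000, min=2568301/810000, spread=4221829/18662400
Step 7: max=94374020159/27993600000, min=2759569751/864000000, spread=24819801133/139968000000
Step 8: max=5639445373981/1679616000000, min=74843886623/23328000000, spread=2005484297/13436928000

Answer: 3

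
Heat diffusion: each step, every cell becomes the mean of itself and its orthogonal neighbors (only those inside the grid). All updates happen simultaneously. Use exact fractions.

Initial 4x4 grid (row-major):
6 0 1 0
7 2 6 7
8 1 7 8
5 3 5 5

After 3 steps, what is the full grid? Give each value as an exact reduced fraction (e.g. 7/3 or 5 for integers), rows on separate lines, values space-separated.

After step 1:
  13/3 9/4 7/4 8/3
  23/4 16/5 23/5 21/4
  21/4 21/5 27/5 27/4
  16/3 7/2 5 6
After step 2:
  37/9 173/60 169/60 29/9
  139/30 4 101/25 289/60
  77/15 431/100 519/100 117/20
  169/36 541/120 199/40 71/12
After step 3:
  2093/540 1243/360 5833/1800 977/270
  1609/360 298/75 6259/1500 2017/450
  8447/1800 2777/600 4873/1000 1633/300
  5161/1080 16639/3600 2059/400 2009/360

Answer: 2093/540 1243/360 5833/1800 977/270
1609/360 298/75 6259/1500 2017/450
8447/1800 2777/600 4873/1000 1633/300
5161/1080 16639/3600 2059/400 2009/360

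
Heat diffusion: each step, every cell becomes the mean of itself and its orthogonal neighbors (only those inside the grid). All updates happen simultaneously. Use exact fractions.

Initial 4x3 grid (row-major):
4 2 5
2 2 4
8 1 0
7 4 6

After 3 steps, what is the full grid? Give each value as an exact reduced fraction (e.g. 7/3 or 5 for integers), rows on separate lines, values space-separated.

After step 1:
  8/3 13/4 11/3
  4 11/5 11/4
  9/2 3 11/4
  19/3 9/2 10/3
After step 2:
  119/36 707/240 29/9
  401/120 76/25 341/120
  107/24 339/100 71/24
  46/9 103/24 127/36
After step 3:
  6907/2160 45049/14400 6487/2160
  12731/3600 18671/6000 1357/450
  14671/3600 10883/3000 5723/1800
  499/108 29377/7200 97/27

Answer: 6907/2160 45049/14400 6487/2160
12731/3600 18671/6000 1357/450
14671/3600 10883/3000 5723/1800
499/108 29377/7200 97/27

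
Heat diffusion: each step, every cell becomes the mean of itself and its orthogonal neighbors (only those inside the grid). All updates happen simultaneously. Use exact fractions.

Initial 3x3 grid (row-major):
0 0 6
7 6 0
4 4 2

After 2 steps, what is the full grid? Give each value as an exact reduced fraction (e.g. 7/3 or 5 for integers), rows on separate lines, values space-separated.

Answer: 115/36 161/60 17/6
899/240 363/100 109/40
53/12 18/5 19/6

Derivation:
After step 1:
  7/3 3 2
  17/4 17/5 7/2
  5 4 2
After step 2:
  115/36 161/60 17/6
  899/240 363/100 109/40
  53/12 18/5 19/6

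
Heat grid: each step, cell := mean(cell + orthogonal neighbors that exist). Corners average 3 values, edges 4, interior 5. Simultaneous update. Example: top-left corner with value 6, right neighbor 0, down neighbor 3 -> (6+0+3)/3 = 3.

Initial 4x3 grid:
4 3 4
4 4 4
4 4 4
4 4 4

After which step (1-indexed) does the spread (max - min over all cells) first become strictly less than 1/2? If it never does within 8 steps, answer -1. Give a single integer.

Step 1: max=4, min=11/3, spread=1/3
  -> spread < 1/2 first at step 1
Step 2: max=4, min=893/240, spread=67/240
Step 3: max=4, min=8203/2160, spread=437/2160
Step 4: max=3991/1000, min=3298469/864000, spread=29951/172800
Step 5: max=13421/3375, min=29888179/7776000, spread=206761/1555200
Step 6: max=21434329/5400000, min=11985404429/3110400000, spread=14430763/124416000
Step 7: max=1710347273/432000000, min=721388258311/186624000000, spread=139854109/1492992000
Step 8: max=153668771023/38880000000, min=43367288109749/11197440000000, spread=7114543559/89579520000

Answer: 1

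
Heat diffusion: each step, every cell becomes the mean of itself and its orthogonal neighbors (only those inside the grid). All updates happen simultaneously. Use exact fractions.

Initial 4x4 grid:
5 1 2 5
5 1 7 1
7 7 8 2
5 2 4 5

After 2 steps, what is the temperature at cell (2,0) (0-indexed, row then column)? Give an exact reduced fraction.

Answer: 121/24

Derivation:
Step 1: cell (2,0) = 6
Step 2: cell (2,0) = 121/24
Full grid after step 2:
  125/36 52/15 187/60 61/18
  551/120 79/20 211/50 853/240
  121/24 253/50 463/100 1021/240
  91/18 227/48 1111/240 149/36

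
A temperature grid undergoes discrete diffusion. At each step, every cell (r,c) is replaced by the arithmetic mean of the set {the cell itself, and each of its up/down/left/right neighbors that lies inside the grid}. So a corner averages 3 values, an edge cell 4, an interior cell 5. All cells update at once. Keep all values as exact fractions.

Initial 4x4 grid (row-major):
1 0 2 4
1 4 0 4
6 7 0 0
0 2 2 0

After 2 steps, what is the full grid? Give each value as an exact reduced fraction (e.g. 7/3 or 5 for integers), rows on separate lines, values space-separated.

After step 1:
  2/3 7/4 3/2 10/3
  3 12/5 2 2
  7/2 19/5 9/5 1
  8/3 11/4 1 2/3
After step 2:
  65/36 379/240 103/48 41/18
  287/120 259/100 97/50 25/12
  389/120 57/20 48/25 41/30
  107/36 613/240 373/240 8/9

Answer: 65/36 379/240 103/48 41/18
287/120 259/100 97/50 25/12
389/120 57/20 48/25 41/30
107/36 613/240 373/240 8/9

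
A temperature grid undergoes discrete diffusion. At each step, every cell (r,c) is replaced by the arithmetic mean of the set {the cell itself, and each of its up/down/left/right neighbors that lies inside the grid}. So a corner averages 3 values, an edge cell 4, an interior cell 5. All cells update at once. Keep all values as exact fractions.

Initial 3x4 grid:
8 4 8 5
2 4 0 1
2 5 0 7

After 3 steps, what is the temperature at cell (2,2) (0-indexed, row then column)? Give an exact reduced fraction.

Answer: 21391/7200

Derivation:
Step 1: cell (2,2) = 3
Step 2: cell (2,2) = 661/240
Step 3: cell (2,2) = 21391/7200
Full grid after step 3:
  1877/432 31351/7200 29041/7200 4223/1080
  1741/450 1348/375 20783/6000 48757/14400
  473/144 7567/2400 21391/7200 406/135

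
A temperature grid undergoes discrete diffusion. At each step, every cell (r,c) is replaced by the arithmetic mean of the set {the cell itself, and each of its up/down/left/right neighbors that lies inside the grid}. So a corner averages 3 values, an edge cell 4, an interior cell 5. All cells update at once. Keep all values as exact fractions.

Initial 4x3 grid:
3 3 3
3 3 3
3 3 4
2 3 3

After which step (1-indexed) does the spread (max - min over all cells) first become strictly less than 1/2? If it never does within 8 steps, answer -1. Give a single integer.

Step 1: max=10/3, min=8/3, spread=2/3
Step 2: max=391/120, min=49/18, spread=193/360
Step 3: max=3767/1200, min=3101/1080, spread=2893/10800
  -> spread < 1/2 first at step 3
Step 4: max=167741/54000, min=376379/129600, spread=130997/648000
Step 5: max=6657031/2160000, min=22935511/7776000, spread=5149003/38880000
Step 6: max=59556461/19440000, min=1384111889/466560000, spread=1809727/18662400
Step 7: max=5936234809/1944000000, min=83528246251/27993600000, spread=9767674993/139968000000
Step 8: max=53318352929/17496000000, min=5026769055809/1679616000000, spread=734342603/13436928000

Answer: 3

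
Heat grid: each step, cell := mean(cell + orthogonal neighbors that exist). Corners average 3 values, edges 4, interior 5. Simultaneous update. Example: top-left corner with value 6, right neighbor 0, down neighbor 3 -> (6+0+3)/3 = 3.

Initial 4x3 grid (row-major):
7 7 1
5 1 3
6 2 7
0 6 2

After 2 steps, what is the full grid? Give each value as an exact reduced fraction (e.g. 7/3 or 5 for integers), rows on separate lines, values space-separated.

Answer: 181/36 22/5 32/9
269/60 79/20 413/120
41/10 69/20 159/40
13/4 159/40 11/3

Derivation:
After step 1:
  19/3 4 11/3
  19/4 18/5 3
  13/4 22/5 7/2
  4 5/2 5
After step 2:
  181/36 22/5 32/9
  269/60 79/20 413/120
  41/10 69/20 159/40
  13/4 159/40 11/3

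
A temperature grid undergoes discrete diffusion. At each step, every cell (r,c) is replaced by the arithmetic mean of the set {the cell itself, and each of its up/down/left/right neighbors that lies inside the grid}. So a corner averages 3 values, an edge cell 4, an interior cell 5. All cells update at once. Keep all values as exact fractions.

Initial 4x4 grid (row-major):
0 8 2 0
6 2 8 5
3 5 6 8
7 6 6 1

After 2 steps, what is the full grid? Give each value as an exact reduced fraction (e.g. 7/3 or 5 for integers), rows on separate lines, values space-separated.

Answer: 125/36 539/120 433/120 145/36
277/60 411/100 107/20 1031/240
133/30 561/100 507/100 437/80
199/36 1229/240 447/80 59/12

Derivation:
After step 1:
  14/3 3 9/2 7/3
  11/4 29/5 23/5 21/4
  21/4 22/5 33/5 5
  16/3 6 19/4 5
After step 2:
  125/36 539/120 433/120 145/36
  277/60 411/100 107/20 1031/240
  133/30 561/100 507/100 437/80
  199/36 1229/240 447/80 59/12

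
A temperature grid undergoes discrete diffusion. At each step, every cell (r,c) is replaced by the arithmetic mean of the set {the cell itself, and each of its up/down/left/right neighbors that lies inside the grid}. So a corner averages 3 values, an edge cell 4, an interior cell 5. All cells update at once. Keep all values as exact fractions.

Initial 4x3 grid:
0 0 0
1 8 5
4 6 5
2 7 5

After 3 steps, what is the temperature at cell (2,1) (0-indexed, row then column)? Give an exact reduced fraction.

Step 1: cell (2,1) = 6
Step 2: cell (2,1) = 47/10
Step 3: cell (2,1) = 1877/400
Full grid after step 3:
  473/216 79/30 1235/432
  2291/720 1377/400 5717/1440
  1423/360 1877/400 6917/1440
  983/216 389/80 2291/432

Answer: 1877/400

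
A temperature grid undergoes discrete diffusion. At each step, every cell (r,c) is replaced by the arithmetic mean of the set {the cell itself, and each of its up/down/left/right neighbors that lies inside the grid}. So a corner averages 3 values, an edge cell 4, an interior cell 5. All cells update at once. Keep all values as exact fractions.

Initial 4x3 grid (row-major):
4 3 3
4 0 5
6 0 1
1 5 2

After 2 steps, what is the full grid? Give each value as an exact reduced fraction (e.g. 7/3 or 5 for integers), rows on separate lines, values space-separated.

Answer: 29/9 367/120 101/36
739/240 261/100 619/240
253/80 231/100 559/240
35/12 83/30 20/9

Derivation:
After step 1:
  11/3 5/2 11/3
  7/2 12/5 9/4
  11/4 12/5 2
  4 2 8/3
After step 2:
  29/9 367/120 101/36
  739/240 261/100 619/240
  253/80 231/100 559/240
  35/12 83/30 20/9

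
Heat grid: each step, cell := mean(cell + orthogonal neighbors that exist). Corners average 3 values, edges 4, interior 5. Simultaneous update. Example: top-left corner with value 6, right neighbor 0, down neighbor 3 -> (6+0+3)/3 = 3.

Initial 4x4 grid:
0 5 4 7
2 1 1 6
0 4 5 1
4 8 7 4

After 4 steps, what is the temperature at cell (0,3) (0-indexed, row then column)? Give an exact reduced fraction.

Answer: 129653/32400

Derivation:
Step 1: cell (0,3) = 17/3
Step 2: cell (0,3) = 41/9
Step 3: cell (0,3) = 4577/1080
Step 4: cell (0,3) = 129653/32400
Full grid after step 4:
  39959/16200 127153/43200 781693/216000 129653/32400
  114691/43200 34427/11250 330461/90000 871993/216000
  46289/14400 5383/1500 120307/30000 60007/14400
  20399/5400 59059/14400 62603/14400 47771/10800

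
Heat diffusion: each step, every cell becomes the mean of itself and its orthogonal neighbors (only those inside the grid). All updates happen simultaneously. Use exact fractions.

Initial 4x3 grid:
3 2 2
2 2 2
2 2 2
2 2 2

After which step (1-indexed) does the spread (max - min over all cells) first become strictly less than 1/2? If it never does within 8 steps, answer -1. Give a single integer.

Answer: 1

Derivation:
Step 1: max=7/3, min=2, spread=1/3
  -> spread < 1/2 first at step 1
Step 2: max=41/18, min=2, spread=5/18
Step 3: max=473/216, min=2, spread=41/216
Step 4: max=56057/25920, min=2, spread=4217/25920
Step 5: max=3319549/1555200, min=14479/7200, spread=38417/311040
Step 6: max=197824211/93312000, min=290597/144000, spread=1903471/18662400
Step 7: max=11798429089/5598720000, min=8755759/4320000, spread=18038617/223948800
Step 8: max=705114582851/335923200000, min=790526759/388800000, spread=883978523/13436928000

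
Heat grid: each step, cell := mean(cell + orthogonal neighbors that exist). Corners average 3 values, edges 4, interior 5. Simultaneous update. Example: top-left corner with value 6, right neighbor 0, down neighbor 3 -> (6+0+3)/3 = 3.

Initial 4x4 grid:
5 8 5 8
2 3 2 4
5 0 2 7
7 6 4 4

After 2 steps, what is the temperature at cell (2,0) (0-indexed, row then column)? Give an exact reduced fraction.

Answer: 329/80

Derivation:
Step 1: cell (2,0) = 7/2
Step 2: cell (2,0) = 329/80
Full grid after step 2:
  14/3 19/4 149/30 50/9
  61/16 92/25 101/25 551/120
  329/80 339/100 353/100 35/8
  55/12 349/80 65/16 53/12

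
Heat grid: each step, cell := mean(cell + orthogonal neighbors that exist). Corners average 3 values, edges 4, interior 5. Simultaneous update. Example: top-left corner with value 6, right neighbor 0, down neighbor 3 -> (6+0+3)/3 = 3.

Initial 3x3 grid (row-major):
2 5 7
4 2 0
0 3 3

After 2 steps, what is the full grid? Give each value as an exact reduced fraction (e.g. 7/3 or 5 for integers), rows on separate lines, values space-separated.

Answer: 29/9 217/60 11/3
27/10 69/25 59/20
19/9 137/60 7/3

Derivation:
After step 1:
  11/3 4 4
  2 14/5 3
  7/3 2 2
After step 2:
  29/9 217/60 11/3
  27/10 69/25 59/20
  19/9 137/60 7/3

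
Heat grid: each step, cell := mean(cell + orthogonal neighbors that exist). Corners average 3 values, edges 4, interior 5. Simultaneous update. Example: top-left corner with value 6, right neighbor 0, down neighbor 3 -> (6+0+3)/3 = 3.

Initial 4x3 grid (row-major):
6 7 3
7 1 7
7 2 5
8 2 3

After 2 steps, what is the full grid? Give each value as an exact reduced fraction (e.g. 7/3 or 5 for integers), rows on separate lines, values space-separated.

After step 1:
  20/3 17/4 17/3
  21/4 24/5 4
  6 17/5 17/4
  17/3 15/4 10/3
After step 2:
  97/18 1283/240 167/36
  1363/240 217/50 1123/240
  1219/240 111/25 899/240
  185/36 323/80 34/9

Answer: 97/18 1283/240 167/36
1363/240 217/50 1123/240
1219/240 111/25 899/240
185/36 323/80 34/9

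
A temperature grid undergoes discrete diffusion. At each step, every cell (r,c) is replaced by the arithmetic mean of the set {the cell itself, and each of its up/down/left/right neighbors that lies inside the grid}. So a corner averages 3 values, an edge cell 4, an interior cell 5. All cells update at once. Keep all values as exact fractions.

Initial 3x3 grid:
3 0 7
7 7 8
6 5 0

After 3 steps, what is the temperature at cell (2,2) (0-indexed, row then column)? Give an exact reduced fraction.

Answer: 2681/540

Derivation:
Step 1: cell (2,2) = 13/3
Step 2: cell (2,2) = 43/9
Step 3: cell (2,2) = 2681/540
Full grid after step 3:
  2531/540 68173/14400 3473/720
  72223/14400 1861/375 35699/7200
  3743/720 36599/7200 2681/540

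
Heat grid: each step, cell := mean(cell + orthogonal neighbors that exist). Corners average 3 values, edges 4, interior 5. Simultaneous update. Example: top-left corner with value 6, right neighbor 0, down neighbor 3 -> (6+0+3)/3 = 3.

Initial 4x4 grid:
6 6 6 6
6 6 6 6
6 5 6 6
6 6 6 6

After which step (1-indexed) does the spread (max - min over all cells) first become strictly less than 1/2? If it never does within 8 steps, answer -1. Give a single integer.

Answer: 1

Derivation:
Step 1: max=6, min=23/4, spread=1/4
  -> spread < 1/2 first at step 1
Step 2: max=6, min=289/50, spread=11/50
Step 3: max=6, min=14033/2400, spread=367/2400
Step 4: max=3587/600, min=63229/10800, spread=1337/10800
Step 5: max=107531/18000, min=1902331/324000, spread=33227/324000
Step 6: max=643951/108000, min=57105673/9720000, spread=849917/9720000
Step 7: max=9651467/1620000, min=1715885653/291600000, spread=21378407/291600000
Step 8: max=2892311657/486000000, min=51521537629/8748000000, spread=540072197/8748000000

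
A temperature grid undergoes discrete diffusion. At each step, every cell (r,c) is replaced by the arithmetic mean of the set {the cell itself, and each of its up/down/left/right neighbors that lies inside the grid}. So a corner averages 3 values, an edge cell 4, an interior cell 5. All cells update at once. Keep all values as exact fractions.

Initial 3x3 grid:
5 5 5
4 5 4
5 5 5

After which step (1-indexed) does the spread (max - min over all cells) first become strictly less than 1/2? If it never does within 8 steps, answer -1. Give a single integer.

Answer: 1

Derivation:
Step 1: max=5, min=23/5, spread=2/5
  -> spread < 1/2 first at step 1
Step 2: max=241/50, min=1121/240, spread=179/1200
Step 3: max=1078/225, min=14177/3000, spread=589/9000
Step 4: max=858919/180000, min=4098449/864000, spread=121811/4320000
Step 5: max=3858577/810000, min=51308393/10800000, spread=417901/32400000
Step 6: max=3084936871/648000000, min=14789430641/3110400000, spread=91331699/15552000000
Step 7: max=13876744993/2916000000, min=184917345737/38880000000, spread=317762509/116640000000
Step 8: max=11100067991239/2332800000000, min=53266193113169/11197440000000, spread=70666223891/55987200000000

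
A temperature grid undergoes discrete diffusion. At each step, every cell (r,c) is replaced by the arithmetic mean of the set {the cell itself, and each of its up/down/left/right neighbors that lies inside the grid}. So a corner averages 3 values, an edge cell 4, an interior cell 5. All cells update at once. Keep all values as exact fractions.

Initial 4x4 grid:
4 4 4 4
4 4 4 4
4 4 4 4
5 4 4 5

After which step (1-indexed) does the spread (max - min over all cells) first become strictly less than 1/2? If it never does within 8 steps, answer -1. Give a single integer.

Answer: 1

Derivation:
Step 1: max=13/3, min=4, spread=1/3
  -> spread < 1/2 first at step 1
Step 2: max=77/18, min=4, spread=5/18
Step 3: max=1819/432, min=4, spread=91/432
Step 4: max=54241/12960, min=301/75, spread=11141/64800
Step 5: max=539929/129600, min=144869/36000, spread=92003/648000
Step 6: max=80754857/19440000, min=181567/45000, spread=2317913/19440000
Step 7: max=2416958273/583200000, min=41927/10368, spread=58564523/583200000
Step 8: max=72365526581/17496000000, min=1969138993/486000000, spread=1476522833/17496000000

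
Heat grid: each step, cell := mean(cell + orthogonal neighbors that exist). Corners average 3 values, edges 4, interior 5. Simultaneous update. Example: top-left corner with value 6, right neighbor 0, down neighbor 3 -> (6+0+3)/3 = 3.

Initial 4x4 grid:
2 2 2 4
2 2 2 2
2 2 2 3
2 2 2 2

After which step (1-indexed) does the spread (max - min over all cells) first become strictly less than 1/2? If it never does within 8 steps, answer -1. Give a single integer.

Answer: 3

Derivation:
Step 1: max=11/4, min=2, spread=3/4
Step 2: max=95/36, min=2, spread=23/36
Step 3: max=529/216, min=2, spread=97/216
  -> spread < 1/2 first at step 3
Step 4: max=77951/32400, min=2009/1000, spread=64297/162000
Step 5: max=2276177/972000, min=6829/3375, spread=12377/38880
Step 6: max=67381937/29160000, min=40839/20000, spread=313547/1166400
Step 7: max=398795953/174960000, min=9983063/4860000, spread=7881137/34992000
Step 8: max=59274516101/26244000000, min=3016813357/1458000000, spread=198875027/1049760000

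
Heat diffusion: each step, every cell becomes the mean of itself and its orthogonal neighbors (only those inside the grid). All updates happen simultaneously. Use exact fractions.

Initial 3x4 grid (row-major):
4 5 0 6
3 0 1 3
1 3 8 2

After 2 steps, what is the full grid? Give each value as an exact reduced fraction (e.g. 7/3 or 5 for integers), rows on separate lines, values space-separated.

Answer: 11/4 233/80 213/80 3
161/60 241/100 143/50 191/60
22/9 337/120 397/120 65/18

Derivation:
After step 1:
  4 9/4 3 3
  2 12/5 12/5 3
  7/3 3 7/2 13/3
After step 2:
  11/4 233/80 213/80 3
  161/60 241/100 143/50 191/60
  22/9 337/120 397/120 65/18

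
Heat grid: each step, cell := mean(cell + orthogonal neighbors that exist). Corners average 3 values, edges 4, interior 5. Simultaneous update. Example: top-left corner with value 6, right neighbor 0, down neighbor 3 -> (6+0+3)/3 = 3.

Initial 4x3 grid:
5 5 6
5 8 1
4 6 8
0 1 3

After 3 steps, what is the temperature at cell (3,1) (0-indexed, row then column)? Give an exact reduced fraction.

Step 1: cell (3,1) = 5/2
Step 2: cell (3,1) = 407/120
Step 3: cell (3,1) = 25069/7200
Full grid after step 3:
  245/48 133/25 241/48
  11953/2400 4877/1000 4101/800
  28369/7200 6643/1500 10573/2400
  7279/2160 25069/7200 2873/720

Answer: 25069/7200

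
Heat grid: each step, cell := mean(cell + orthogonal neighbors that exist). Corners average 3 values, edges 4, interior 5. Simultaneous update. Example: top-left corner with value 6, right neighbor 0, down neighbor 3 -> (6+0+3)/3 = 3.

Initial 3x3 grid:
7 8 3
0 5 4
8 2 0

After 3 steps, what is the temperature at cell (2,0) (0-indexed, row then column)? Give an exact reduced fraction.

Answer: 8303/2160

Derivation:
Step 1: cell (2,0) = 10/3
Step 2: cell (2,0) = 145/36
Step 3: cell (2,0) = 8303/2160
Full grid after step 3:
  3461/720 22777/4800 3101/720
  16039/3600 12061/3000 1521/400
  8303/2160 51931/14400 767/240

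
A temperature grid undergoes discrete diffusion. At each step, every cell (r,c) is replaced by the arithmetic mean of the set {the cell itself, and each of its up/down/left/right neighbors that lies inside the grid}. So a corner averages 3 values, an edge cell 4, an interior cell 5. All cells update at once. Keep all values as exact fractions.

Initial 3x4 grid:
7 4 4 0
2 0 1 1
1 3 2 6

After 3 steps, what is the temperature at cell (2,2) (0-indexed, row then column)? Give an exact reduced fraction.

Step 1: cell (2,2) = 3
Step 2: cell (2,2) = 91/40
Step 3: cell (2,2) = 2771/1200
Full grid after step 3:
  671/216 5039/1800 2147/900 286/135
  18911/7200 3707/1500 6659/3000 1997/900
  41/18 867/400 2771/1200 841/360

Answer: 2771/1200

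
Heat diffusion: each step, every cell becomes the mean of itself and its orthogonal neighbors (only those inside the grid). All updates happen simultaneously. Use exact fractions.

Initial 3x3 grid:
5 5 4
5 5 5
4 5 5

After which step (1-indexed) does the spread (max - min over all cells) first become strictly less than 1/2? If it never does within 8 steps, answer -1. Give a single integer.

Step 1: max=5, min=14/3, spread=1/3
  -> spread < 1/2 first at step 1
Step 2: max=233/48, min=85/18, spread=19/144
Step 3: max=349/72, min=13831/2880, spread=43/960
Step 4: max=833897/172800, min=62273/12960, spread=10771/518400
Step 5: max=1250117/259200, min=49918759/10368000, spread=85921/10368000
Step 6: max=2998316873/622080000, min=224699297/46656000, spread=6978739/1866240000
Step 7: max=18736744993/3888000000, min=179809199431/37324800000, spread=317762509/186624000000
Step 8: max=10791059894057/2239488000000, min=1123886937071/233280000000, spread=8726490877/11197440000000

Answer: 1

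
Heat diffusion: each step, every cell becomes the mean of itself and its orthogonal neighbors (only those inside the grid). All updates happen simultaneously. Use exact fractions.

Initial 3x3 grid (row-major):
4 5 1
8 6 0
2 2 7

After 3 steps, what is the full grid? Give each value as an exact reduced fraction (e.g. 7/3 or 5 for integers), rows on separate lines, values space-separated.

Answer: 2443/540 14591/3600 1237/360
16391/3600 23893/6000 2823/800
3119/720 6421/1600 2549/720

Derivation:
After step 1:
  17/3 4 2
  5 21/5 7/2
  4 17/4 3
After step 2:
  44/9 119/30 19/6
  283/60 419/100 127/40
  53/12 309/80 43/12
After step 3:
  2443/540 14591/3600 1237/360
  16391/3600 23893/6000 2823/800
  3119/720 6421/1600 2549/720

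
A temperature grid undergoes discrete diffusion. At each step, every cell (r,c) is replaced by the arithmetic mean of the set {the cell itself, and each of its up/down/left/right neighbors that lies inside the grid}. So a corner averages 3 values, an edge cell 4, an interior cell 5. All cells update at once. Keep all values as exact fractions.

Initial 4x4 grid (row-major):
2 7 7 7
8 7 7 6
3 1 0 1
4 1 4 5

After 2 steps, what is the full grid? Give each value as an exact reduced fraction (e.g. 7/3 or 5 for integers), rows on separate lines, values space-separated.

After step 1:
  17/3 23/4 7 20/3
  5 6 27/5 21/4
  4 12/5 13/5 3
  8/3 5/2 5/2 10/3
After step 2:
  197/36 293/48 1489/240 227/36
  31/6 491/100 21/4 1219/240
  211/60 7/2 159/50 851/240
  55/18 151/60 41/15 53/18

Answer: 197/36 293/48 1489/240 227/36
31/6 491/100 21/4 1219/240
211/60 7/2 159/50 851/240
55/18 151/60 41/15 53/18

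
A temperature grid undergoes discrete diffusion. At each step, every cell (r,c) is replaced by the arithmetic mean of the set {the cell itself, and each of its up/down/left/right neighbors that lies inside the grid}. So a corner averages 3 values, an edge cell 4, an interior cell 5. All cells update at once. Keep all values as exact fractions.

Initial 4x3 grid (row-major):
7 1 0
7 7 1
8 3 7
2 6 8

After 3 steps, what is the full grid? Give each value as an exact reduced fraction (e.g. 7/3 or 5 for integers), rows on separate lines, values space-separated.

After step 1:
  5 15/4 2/3
  29/4 19/5 15/4
  5 31/5 19/4
  16/3 19/4 7
After step 2:
  16/3 793/240 49/18
  421/80 99/20 389/120
  1427/240 49/10 217/40
  181/36 1397/240 11/2
After step 3:
  139/30 11743/2880 6673/2160
  2579/480 2599/600 2941/720
  7609/1440 649/120 143/30
  3023/540 15299/2880 4019/720

Answer: 139/30 11743/2880 6673/2160
2579/480 2599/600 2941/720
7609/1440 649/120 143/30
3023/540 15299/2880 4019/720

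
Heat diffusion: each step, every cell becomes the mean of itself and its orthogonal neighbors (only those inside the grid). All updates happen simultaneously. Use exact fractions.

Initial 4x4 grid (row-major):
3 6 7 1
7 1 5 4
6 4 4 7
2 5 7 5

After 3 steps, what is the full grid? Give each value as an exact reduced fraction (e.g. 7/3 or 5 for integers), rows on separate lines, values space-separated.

Answer: 1267/270 8057/1800 2701/600 3119/720
1009/225 1381/300 8933/2000 11149/2400
821/180 27041/6000 7403/1500 35831/7200
1927/432 1373/288 36341/7200 1453/270

Derivation:
After step 1:
  16/3 17/4 19/4 4
  17/4 23/5 21/5 17/4
  19/4 4 27/5 5
  13/3 9/2 21/4 19/3
After step 2:
  83/18 71/15 43/10 13/3
  71/15 213/50 116/25 349/80
  13/3 93/20 477/100 1259/240
  163/36 217/48 1289/240 199/36
After step 3:
  1267/270 8057/1800 2701/600 3119/720
  1009/225 1381/300 8933/2000 11149/2400
  821/180 27041/6000 7403/1500 35831/7200
  1927/432 1373/288 36341/7200 1453/270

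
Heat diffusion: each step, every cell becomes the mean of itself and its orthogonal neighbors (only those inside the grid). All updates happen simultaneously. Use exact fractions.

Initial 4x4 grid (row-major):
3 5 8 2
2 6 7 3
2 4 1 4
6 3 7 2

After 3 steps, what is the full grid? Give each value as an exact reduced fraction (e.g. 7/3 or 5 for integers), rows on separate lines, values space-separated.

Answer: 9023/2160 821/180 4333/900 983/216
5581/1440 1049/240 13129/3000 15487/3600
27721/7200 5839/1500 25037/6000 13399/3600
2023/540 29431/7200 27263/7200 8291/2160

Derivation:
After step 1:
  10/3 11/2 11/2 13/3
  13/4 24/5 5 4
  7/2 16/5 23/5 5/2
  11/3 5 13/4 13/3
After step 2:
  145/36 287/60 61/12 83/18
  893/240 87/20 239/50 95/24
  817/240 211/50 371/100 463/120
  73/18 907/240 1031/240 121/36
After step 3:
  9023/2160 821/180 4333/900 983/216
  5581/1440 1049/240 13129/3000 15487/3600
  27721/7200 5839/1500 25037/6000 13399/3600
  2023/540 29431/7200 27263/7200 8291/2160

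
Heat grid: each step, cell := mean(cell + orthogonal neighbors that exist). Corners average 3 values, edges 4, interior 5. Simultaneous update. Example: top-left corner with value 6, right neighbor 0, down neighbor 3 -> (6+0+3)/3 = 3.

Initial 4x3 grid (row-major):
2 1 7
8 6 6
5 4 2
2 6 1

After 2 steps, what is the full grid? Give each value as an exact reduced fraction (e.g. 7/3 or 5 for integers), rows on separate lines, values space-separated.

After step 1:
  11/3 4 14/3
  21/4 5 21/4
  19/4 23/5 13/4
  13/3 13/4 3
After step 2:
  155/36 13/3 167/36
  14/3 241/50 109/24
  71/15 417/100 161/40
  37/9 911/240 19/6

Answer: 155/36 13/3 167/36
14/3 241/50 109/24
71/15 417/100 161/40
37/9 911/240 19/6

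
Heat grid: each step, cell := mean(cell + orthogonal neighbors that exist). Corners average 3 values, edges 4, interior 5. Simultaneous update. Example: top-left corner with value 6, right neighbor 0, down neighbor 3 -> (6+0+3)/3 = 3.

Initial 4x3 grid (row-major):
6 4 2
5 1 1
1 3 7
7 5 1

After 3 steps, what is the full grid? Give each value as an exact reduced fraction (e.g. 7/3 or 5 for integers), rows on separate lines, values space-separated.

Answer: 1313/360 46969/14400 398/135
8659/2400 19631/6000 21527/7200
27107/7200 5299/1500 23957/7200
8549/2160 13811/3600 8039/2160

Derivation:
After step 1:
  5 13/4 7/3
  13/4 14/5 11/4
  4 17/5 3
  13/3 4 13/3
After step 2:
  23/6 803/240 25/9
  301/80 309/100 653/240
  899/240 86/25 809/240
  37/9 241/60 34/9
After step 3:
  1313/360 46969/14400 398/135
  8659/2400 19631/6000 21527/7200
  27107/7200 5299/1500 23957/7200
  8549/2160 13811/3600 8039/2160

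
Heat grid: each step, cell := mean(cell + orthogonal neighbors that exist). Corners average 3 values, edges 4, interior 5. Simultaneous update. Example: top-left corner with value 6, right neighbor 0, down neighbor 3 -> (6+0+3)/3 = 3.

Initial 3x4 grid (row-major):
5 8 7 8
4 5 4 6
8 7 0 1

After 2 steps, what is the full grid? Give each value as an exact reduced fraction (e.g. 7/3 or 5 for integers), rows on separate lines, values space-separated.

After step 1:
  17/3 25/4 27/4 7
  11/2 28/5 22/5 19/4
  19/3 5 3 7/3
After step 2:
  209/36 91/15 61/10 37/6
  231/40 107/20 49/10 1109/240
  101/18 299/60 221/60 121/36

Answer: 209/36 91/15 61/10 37/6
231/40 107/20 49/10 1109/240
101/18 299/60 221/60 121/36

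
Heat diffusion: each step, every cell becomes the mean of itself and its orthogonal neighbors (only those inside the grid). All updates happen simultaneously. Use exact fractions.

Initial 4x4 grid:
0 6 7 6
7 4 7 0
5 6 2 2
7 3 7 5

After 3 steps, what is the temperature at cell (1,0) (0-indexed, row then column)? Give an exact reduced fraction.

Step 1: cell (1,0) = 4
Step 2: cell (1,0) = 247/48
Step 3: cell (1,0) = 6697/1440
Full grid after step 3:
  263/54 6727/1440 35843/7200 1903/432
  6697/1440 7571/1500 26009/6000 15589/3600
  4197/800 9293/2000 6889/1500 13529/3600
  731/144 6193/1200 15479/3600 1121/270

Answer: 6697/1440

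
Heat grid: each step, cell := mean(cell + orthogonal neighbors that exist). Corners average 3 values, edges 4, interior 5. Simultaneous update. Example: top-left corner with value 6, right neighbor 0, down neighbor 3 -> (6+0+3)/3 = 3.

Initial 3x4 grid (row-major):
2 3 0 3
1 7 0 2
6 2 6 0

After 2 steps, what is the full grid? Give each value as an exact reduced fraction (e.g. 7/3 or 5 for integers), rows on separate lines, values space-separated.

After step 1:
  2 3 3/2 5/3
  4 13/5 3 5/4
  3 21/4 2 8/3
After step 2:
  3 91/40 55/24 53/36
  29/10 357/100 207/100 103/48
  49/12 257/80 155/48 71/36

Answer: 3 91/40 55/24 53/36
29/10 357/100 207/100 103/48
49/12 257/80 155/48 71/36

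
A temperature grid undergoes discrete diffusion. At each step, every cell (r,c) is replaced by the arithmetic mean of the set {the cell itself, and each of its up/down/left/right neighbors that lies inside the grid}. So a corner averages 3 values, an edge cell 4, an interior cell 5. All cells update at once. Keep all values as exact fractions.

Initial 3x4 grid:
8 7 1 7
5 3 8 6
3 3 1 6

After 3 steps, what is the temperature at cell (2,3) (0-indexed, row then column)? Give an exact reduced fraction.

Answer: 9983/2160

Derivation:
Step 1: cell (2,3) = 13/3
Step 2: cell (2,3) = 187/36
Step 3: cell (2,3) = 9983/2160
Full grid after step 3:
  11557/2160 1793/360 1913/360 11053/2160
  2635/576 5767/1200 73/16 5041/960
  9127/2160 1403/360 1633/360 9983/2160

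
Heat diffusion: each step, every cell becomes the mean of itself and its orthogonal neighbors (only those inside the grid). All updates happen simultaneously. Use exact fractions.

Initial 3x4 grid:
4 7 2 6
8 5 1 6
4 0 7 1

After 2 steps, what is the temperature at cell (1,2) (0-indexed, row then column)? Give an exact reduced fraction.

Answer: 363/100

Derivation:
Step 1: cell (1,2) = 21/5
Step 2: cell (1,2) = 363/100
Full grid after step 2:
  193/36 571/120 521/120 73/18
  1187/240 443/100 363/100 511/120
  53/12 289/80 907/240 125/36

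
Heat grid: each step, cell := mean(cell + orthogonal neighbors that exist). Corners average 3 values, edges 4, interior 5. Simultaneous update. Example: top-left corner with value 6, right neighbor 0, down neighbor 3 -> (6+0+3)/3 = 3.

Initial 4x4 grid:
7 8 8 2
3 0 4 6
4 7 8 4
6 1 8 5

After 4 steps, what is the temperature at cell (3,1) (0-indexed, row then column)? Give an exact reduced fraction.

Step 1: cell (3,1) = 11/2
Step 2: cell (3,1) = 14/3
Step 3: cell (3,1) = 18113/3600
Step 4: cell (3,1) = 528443/108000
Full grid after step 4:
  106607/21600 73349/14400 1112003/216000 41821/8100
  5779/1200 294137/60000 231251/45000 1119413/216000
  248869/54000 443663/90000 929743/180000 1154173/216000
  152663/32400 528443/108000 574079/108000 351769/64800

Answer: 528443/108000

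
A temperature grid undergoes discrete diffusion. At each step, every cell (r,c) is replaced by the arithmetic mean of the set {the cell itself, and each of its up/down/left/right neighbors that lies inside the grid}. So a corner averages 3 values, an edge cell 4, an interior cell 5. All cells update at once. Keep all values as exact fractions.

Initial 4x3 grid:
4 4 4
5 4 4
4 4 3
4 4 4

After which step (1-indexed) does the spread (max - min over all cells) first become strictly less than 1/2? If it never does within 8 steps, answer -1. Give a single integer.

Step 1: max=13/3, min=11/3, spread=2/3
Step 2: max=511/120, min=449/120, spread=31/60
Step 3: max=4531/1080, min=4109/1080, spread=211/540
  -> spread < 1/2 first at step 3
Step 4: max=26759/6480, min=25081/6480, spread=839/3240
Step 5: max=199763/48600, min=189037/48600, spread=5363/24300
Step 6: max=4759459/1166400, min=4571741/1166400, spread=93859/583200
Step 7: max=284504723/69984000, min=275367277/69984000, spread=4568723/34992000
Step 8: max=680233849/167961600, min=663458951/167961600, spread=8387449/83980800

Answer: 3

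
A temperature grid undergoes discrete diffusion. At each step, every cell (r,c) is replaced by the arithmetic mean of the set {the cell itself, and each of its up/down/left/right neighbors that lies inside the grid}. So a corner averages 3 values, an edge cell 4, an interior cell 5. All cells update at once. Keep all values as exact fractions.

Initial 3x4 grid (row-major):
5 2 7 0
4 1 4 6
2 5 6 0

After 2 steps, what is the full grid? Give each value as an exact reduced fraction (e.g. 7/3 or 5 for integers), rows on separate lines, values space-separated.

After step 1:
  11/3 15/4 13/4 13/3
  3 16/5 24/5 5/2
  11/3 7/2 15/4 4
After step 2:
  125/36 52/15 121/30 121/36
  203/60 73/20 7/2 469/120
  61/18 847/240 321/80 41/12

Answer: 125/36 52/15 121/30 121/36
203/60 73/20 7/2 469/120
61/18 847/240 321/80 41/12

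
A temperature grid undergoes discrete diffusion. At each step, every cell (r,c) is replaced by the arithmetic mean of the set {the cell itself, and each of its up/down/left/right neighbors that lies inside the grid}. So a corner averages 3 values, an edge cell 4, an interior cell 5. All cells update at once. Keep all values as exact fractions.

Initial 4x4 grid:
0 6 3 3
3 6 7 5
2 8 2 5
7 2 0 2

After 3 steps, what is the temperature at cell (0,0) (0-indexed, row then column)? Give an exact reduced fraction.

Answer: 563/144

Derivation:
Step 1: cell (0,0) = 3
Step 2: cell (0,0) = 19/6
Step 3: cell (0,0) = 563/144
Full grid after step 3:
  563/144 2393/600 1619/360 1157/270
  9257/2400 1797/400 3173/750 196/45
  30739/7200 2371/600 24251/6000 158/45
  829/216 27919/7200 4507/1440 6749/2160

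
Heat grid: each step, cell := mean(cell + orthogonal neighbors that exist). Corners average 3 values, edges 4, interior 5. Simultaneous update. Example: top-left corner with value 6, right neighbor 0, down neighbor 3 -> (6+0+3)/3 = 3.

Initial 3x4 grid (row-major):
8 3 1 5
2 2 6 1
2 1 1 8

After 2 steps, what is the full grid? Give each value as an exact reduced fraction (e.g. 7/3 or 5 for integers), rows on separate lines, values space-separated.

Answer: 34/9 863/240 707/240 133/36
123/40 27/10 71/20 193/60
20/9 299/120 331/120 37/9

Derivation:
After step 1:
  13/3 7/2 15/4 7/3
  7/2 14/5 11/5 5
  5/3 3/2 4 10/3
After step 2:
  34/9 863/240 707/240 133/36
  123/40 27/10 71/20 193/60
  20/9 299/120 331/120 37/9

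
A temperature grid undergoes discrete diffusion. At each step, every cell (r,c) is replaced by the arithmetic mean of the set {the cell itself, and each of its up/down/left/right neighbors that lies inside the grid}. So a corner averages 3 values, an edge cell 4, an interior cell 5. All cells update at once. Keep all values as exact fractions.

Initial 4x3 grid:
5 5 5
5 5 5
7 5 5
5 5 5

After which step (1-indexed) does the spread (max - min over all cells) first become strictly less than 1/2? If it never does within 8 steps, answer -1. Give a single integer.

Step 1: max=17/3, min=5, spread=2/3
Step 2: max=331/60, min=5, spread=31/60
Step 3: max=2911/540, min=5, spread=211/540
  -> spread < 1/2 first at step 3
Step 4: max=286897/54000, min=4547/900, spread=14077/54000
Step 5: max=2570407/486000, min=273683/54000, spread=5363/24300
Step 6: max=76640809/14580000, min=152869/30000, spread=93859/583200
Step 7: max=4584274481/874800000, min=248336467/48600000, spread=4568723/34992000
Step 8: max=274220435629/52488000000, min=7471618889/1458000000, spread=8387449/83980800

Answer: 3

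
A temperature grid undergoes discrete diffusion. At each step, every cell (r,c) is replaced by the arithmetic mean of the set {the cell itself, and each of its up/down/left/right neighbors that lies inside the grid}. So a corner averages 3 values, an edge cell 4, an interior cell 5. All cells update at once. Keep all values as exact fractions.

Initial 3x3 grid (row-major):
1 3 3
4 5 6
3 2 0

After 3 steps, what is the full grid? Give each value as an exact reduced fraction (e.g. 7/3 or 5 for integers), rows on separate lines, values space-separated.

After step 1:
  8/3 3 4
  13/4 4 7/2
  3 5/2 8/3
After step 2:
  107/36 41/12 7/2
  155/48 13/4 85/24
  35/12 73/24 26/9
After step 3:
  1385/432 473/144 251/72
  1781/576 791/240 949/288
  49/16 871/288 341/108

Answer: 1385/432 473/144 251/72
1781/576 791/240 949/288
49/16 871/288 341/108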